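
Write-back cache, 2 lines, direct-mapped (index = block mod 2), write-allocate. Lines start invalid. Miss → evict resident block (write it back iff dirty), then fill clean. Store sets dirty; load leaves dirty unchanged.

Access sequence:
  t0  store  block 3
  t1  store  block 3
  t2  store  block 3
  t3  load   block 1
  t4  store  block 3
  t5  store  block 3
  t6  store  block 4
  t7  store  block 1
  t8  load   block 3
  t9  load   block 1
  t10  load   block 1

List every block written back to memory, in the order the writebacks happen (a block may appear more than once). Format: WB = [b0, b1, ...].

0: W B3 -> L1 miss  d=D]
1: W B3 -> L1 hit  d=D]
2: W B3 -> L1 hit  d=D]
3: R B1 -> L1 miss wb->B3  d=-]
4: W B3 -> L1 miss  d=D]
5: W B3 -> L1 hit  d=D]
6: W B4 -> L0 miss  d=D]
7: W B1 -> L1 miss wb->B3  d=D]
8: R B3 -> L1 miss wb->B1  d=-]
9: R B1 -> L1 miss  d=-]
10: R B1 -> L1 hit  d=-]

WB = [3, 3, 1]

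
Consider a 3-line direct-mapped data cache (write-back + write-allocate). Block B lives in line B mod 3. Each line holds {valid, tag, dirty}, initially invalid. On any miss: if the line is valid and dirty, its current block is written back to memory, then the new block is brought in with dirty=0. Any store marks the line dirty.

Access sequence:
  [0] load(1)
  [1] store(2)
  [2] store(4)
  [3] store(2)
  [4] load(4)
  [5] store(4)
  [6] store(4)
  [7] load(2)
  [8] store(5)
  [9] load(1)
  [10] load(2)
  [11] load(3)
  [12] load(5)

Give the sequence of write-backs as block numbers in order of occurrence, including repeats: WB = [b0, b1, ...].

  0 | R B1 → L1 miss [-]
  1 | W B2 → L2 miss [D]
  2 | W B4 → L1 miss [D]
  3 | W B2 → L2 hit [D]
  4 | R B4 → L1 hit [D]
  5 | W B4 → L1 hit [D]
  6 | W B4 → L1 hit [D]
  7 | R B2 → L2 hit [D]
  8 | W B5 → L2 miss wb→B2 [D]
  9 | R B1 → L1 miss wb→B4 [-]
  10 | R B2 → L2 miss wb→B5 [-]
  11 | R B3 → L0 miss [-]
  12 | R B5 → L2 miss [-]

WB = [2, 4, 5]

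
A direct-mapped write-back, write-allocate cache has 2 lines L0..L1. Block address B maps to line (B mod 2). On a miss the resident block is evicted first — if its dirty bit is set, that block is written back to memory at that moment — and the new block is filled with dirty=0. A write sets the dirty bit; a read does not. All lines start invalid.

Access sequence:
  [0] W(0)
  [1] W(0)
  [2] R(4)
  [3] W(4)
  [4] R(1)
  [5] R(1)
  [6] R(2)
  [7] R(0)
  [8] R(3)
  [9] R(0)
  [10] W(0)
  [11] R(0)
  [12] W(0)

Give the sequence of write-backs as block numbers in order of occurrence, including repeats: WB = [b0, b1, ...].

  0 | W B0 → L0 miss [D]
  1 | W B0 → L0 hit [D]
  2 | R B4 → L0 miss wb→B0 [-]
  3 | W B4 → L0 hit [D]
  4 | R B1 → L1 miss [-]
  5 | R B1 → L1 hit [-]
  6 | R B2 → L0 miss wb→B4 [-]
  7 | R B0 → L0 miss [-]
  8 | R B3 → L1 miss [-]
  9 | R B0 → L0 hit [-]
  10 | W B0 → L0 hit [D]
  11 | R B0 → L0 hit [D]
  12 | W B0 → L0 hit [D]

WB = [0, 4]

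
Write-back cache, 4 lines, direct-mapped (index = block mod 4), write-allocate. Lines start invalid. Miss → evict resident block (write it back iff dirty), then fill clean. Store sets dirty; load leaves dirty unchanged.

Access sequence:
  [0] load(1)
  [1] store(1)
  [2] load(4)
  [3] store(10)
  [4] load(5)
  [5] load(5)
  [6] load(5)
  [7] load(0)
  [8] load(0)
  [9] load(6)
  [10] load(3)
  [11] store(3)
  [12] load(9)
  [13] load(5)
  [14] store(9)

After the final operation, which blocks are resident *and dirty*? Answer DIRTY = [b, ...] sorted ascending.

0: R B1 -> L1 miss  d=-]
1: W B1 -> L1 hit  d=D]
2: R B4 -> L0 miss  d=-]
3: W B10 -> L2 miss  d=D]
4: R B5 -> L1 miss wb->B1  d=-]
5: R B5 -> L1 hit  d=-]
6: R B5 -> L1 hit  d=-]
7: R B0 -> L0 miss  d=-]
8: R B0 -> L0 hit  d=-]
9: R B6 -> L2 miss wb->B10  d=-]
10: R B3 -> L3 miss  d=-]
11: W B3 -> L3 hit  d=D]
12: R B9 -> L1 miss  d=-]
13: R B5 -> L1 miss  d=-]
14: W B9 -> L1 miss  d=D]

DIRTY = [3, 9]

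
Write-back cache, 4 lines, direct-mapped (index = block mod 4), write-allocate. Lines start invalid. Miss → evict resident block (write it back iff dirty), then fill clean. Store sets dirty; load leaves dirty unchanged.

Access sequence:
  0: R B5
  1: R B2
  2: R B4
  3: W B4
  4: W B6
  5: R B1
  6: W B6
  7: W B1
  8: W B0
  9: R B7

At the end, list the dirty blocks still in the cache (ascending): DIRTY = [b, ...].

0: R B5 -> L1 miss  d=-]
1: R B2 -> L2 miss  d=-]
2: R B4 -> L0 miss  d=-]
3: W B4 -> L0 hit  d=D]
4: W B6 -> L2 miss  d=D]
5: R B1 -> L1 miss  d=-]
6: W B6 -> L2 hit  d=D]
7: W B1 -> L1 hit  d=D]
8: W B0 -> L0 miss wb->B4  d=D]
9: R B7 -> L3 miss  d=-]

DIRTY = [0, 1, 6]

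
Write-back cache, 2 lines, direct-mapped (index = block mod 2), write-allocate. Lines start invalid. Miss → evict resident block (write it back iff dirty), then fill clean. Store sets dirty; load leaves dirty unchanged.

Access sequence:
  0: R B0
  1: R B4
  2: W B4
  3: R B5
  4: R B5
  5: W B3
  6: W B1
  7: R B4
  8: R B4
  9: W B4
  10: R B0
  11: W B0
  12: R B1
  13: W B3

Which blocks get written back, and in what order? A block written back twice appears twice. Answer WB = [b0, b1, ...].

WB = [3, 4, 1]

0: R B0 → L0 miss [-]
1: R B4 → L0 miss [-]
2: W B4 → L0 hit [D]
3: R B5 → L1 miss [-]
4: R B5 → L1 hit [-]
5: W B3 → L1 miss [D]
6: W B1 → L1 miss wb→B3 [D]
7: R B4 → L0 hit [D]
8: R B4 → L0 hit [D]
9: W B4 → L0 hit [D]
10: R B0 → L0 miss wb→B4 [-]
11: W B0 → L0 hit [D]
12: R B1 → L1 hit [D]
13: W B3 → L1 miss wb→B1 [D]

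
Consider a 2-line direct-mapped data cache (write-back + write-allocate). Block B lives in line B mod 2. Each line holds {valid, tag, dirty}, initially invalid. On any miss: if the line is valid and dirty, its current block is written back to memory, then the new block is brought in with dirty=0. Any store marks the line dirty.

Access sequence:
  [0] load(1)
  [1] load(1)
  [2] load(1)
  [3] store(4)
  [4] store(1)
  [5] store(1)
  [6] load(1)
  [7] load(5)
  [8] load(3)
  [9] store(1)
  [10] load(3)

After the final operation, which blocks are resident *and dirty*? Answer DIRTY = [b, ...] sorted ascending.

DIRTY = [4]

  0 | R B1 → L1 miss [-]
  1 | R B1 → L1 hit [-]
  2 | R B1 → L1 hit [-]
  3 | W B4 → L0 miss [D]
  4 | W B1 → L1 hit [D]
  5 | W B1 → L1 hit [D]
  6 | R B1 → L1 hit [D]
  7 | R B5 → L1 miss wb→B1 [-]
  8 | R B3 → L1 miss [-]
  9 | W B1 → L1 miss [D]
  10 | R B3 → L1 miss wb→B1 [-]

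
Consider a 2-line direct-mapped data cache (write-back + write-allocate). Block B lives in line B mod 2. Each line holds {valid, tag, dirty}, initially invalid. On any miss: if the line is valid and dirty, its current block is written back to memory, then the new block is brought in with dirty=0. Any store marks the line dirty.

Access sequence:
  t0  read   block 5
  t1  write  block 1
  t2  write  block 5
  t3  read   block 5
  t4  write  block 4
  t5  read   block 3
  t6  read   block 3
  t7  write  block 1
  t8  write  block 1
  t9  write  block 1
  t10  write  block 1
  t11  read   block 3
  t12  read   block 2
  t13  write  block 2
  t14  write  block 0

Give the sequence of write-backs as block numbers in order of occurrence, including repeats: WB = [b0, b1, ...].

WB = [1, 5, 1, 4, 2]

  0 | R B5 → L1 miss [-]
  1 | W B1 → L1 miss [D]
  2 | W B5 → L1 miss wb→B1 [D]
  3 | R B5 → L1 hit [D]
  4 | W B4 → L0 miss [D]
  5 | R B3 → L1 miss wb→B5 [-]
  6 | R B3 → L1 hit [-]
  7 | W B1 → L1 miss [D]
  8 | W B1 → L1 hit [D]
  9 | W B1 → L1 hit [D]
  10 | W B1 → L1 hit [D]
  11 | R B3 → L1 miss wb→B1 [-]
  12 | R B2 → L0 miss wb→B4 [-]
  13 | W B2 → L0 hit [D]
  14 | W B0 → L0 miss wb→B2 [D]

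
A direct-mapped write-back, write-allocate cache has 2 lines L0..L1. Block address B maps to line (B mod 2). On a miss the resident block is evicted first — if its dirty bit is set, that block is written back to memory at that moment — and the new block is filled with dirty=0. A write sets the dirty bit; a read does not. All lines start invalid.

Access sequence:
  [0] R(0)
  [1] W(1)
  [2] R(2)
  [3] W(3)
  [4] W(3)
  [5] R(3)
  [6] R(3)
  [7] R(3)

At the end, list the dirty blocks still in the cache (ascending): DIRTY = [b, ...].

DIRTY = [3]

  0 | R B0 → L0 miss [-]
  1 | W B1 → L1 miss [D]
  2 | R B2 → L0 miss [-]
  3 | W B3 → L1 miss wb→B1 [D]
  4 | W B3 → L1 hit [D]
  5 | R B3 → L1 hit [D]
  6 | R B3 → L1 hit [D]
  7 | R B3 → L1 hit [D]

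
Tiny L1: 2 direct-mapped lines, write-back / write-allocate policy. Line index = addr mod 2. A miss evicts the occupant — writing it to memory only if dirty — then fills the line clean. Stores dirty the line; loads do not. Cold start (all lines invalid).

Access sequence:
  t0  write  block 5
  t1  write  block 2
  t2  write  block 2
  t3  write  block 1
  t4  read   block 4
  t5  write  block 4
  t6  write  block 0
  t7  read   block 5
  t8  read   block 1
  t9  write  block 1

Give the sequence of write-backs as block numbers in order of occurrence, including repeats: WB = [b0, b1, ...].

WB = [5, 2, 4, 1]

0: W B5 → L1 miss [D]
1: W B2 → L0 miss [D]
2: W B2 → L0 hit [D]
3: W B1 → L1 miss wb→B5 [D]
4: R B4 → L0 miss wb→B2 [-]
5: W B4 → L0 hit [D]
6: W B0 → L0 miss wb→B4 [D]
7: R B5 → L1 miss wb→B1 [-]
8: R B1 → L1 miss [-]
9: W B1 → L1 hit [D]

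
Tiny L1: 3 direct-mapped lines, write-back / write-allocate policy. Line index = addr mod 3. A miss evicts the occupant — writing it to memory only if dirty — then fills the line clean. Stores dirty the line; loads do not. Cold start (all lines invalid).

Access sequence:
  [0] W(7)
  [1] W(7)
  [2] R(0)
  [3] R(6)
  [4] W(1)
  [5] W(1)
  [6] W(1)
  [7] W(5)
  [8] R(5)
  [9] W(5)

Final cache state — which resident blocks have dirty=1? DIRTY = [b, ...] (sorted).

DIRTY = [1, 5]

  0 | W B7 → L1 miss [D]
  1 | W B7 → L1 hit [D]
  2 | R B0 → L0 miss [-]
  3 | R B6 → L0 miss [-]
  4 | W B1 → L1 miss wb→B7 [D]
  5 | W B1 → L1 hit [D]
  6 | W B1 → L1 hit [D]
  7 | W B5 → L2 miss [D]
  8 | R B5 → L2 hit [D]
  9 | W B5 → L2 hit [D]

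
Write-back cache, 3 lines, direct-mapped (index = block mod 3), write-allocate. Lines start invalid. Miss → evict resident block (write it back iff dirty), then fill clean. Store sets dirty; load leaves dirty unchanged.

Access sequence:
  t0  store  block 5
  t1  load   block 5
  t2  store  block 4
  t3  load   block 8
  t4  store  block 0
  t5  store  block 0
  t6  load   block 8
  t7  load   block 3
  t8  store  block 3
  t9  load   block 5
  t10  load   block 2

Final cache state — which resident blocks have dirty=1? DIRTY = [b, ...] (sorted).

DIRTY = [3, 4]

  0 | W B5 → L2 miss [D]
  1 | R B5 → L2 hit [D]
  2 | W B4 → L1 miss [D]
  3 | R B8 → L2 miss wb→B5 [-]
  4 | W B0 → L0 miss [D]
  5 | W B0 → L0 hit [D]
  6 | R B8 → L2 hit [-]
  7 | R B3 → L0 miss wb→B0 [-]
  8 | W B3 → L0 hit [D]
  9 | R B5 → L2 miss [-]
  10 | R B2 → L2 miss [-]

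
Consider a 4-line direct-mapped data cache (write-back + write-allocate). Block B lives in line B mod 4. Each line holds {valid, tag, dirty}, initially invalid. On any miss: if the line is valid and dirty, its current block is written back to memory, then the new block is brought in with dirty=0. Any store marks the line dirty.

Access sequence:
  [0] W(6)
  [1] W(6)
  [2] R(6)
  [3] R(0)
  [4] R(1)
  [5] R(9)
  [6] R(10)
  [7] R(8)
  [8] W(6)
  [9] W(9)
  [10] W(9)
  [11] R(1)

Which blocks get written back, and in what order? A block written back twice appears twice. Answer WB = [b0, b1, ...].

WB = [6, 9]

0: W B6 → L2 miss [D]
1: W B6 → L2 hit [D]
2: R B6 → L2 hit [D]
3: R B0 → L0 miss [-]
4: R B1 → L1 miss [-]
5: R B9 → L1 miss [-]
6: R B10 → L2 miss wb→B6 [-]
7: R B8 → L0 miss [-]
8: W B6 → L2 miss [D]
9: W B9 → L1 hit [D]
10: W B9 → L1 hit [D]
11: R B1 → L1 miss wb→B9 [-]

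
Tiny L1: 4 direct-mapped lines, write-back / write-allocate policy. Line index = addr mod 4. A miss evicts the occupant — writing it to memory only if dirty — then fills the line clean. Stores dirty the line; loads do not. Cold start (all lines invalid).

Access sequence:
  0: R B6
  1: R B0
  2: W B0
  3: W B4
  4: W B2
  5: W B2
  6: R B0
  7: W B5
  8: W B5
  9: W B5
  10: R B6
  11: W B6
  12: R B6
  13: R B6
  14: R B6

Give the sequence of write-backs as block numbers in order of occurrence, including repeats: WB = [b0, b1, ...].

WB = [0, 4, 2]

  0 | R B6 → L2 miss [-]
  1 | R B0 → L0 miss [-]
  2 | W B0 → L0 hit [D]
  3 | W B4 → L0 miss wb→B0 [D]
  4 | W B2 → L2 miss [D]
  5 | W B2 → L2 hit [D]
  6 | R B0 → L0 miss wb→B4 [-]
  7 | W B5 → L1 miss [D]
  8 | W B5 → L1 hit [D]
  9 | W B5 → L1 hit [D]
  10 | R B6 → L2 miss wb→B2 [-]
  11 | W B6 → L2 hit [D]
  12 | R B6 → L2 hit [D]
  13 | R B6 → L2 hit [D]
  14 | R B6 → L2 hit [D]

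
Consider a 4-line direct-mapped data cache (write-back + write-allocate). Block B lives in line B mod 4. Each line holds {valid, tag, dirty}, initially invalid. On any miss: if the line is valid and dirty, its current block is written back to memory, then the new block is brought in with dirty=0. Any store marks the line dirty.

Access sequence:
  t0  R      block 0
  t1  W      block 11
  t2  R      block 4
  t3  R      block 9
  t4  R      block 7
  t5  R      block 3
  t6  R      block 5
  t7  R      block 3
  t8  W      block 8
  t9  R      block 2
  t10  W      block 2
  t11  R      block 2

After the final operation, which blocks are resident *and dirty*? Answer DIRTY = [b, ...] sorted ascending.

DIRTY = [2, 8]

0: R B0 → L0 miss [-]
1: W B11 → L3 miss [D]
2: R B4 → L0 miss [-]
3: R B9 → L1 miss [-]
4: R B7 → L3 miss wb→B11 [-]
5: R B3 → L3 miss [-]
6: R B5 → L1 miss [-]
7: R B3 → L3 hit [-]
8: W B8 → L0 miss [D]
9: R B2 → L2 miss [-]
10: W B2 → L2 hit [D]
11: R B2 → L2 hit [D]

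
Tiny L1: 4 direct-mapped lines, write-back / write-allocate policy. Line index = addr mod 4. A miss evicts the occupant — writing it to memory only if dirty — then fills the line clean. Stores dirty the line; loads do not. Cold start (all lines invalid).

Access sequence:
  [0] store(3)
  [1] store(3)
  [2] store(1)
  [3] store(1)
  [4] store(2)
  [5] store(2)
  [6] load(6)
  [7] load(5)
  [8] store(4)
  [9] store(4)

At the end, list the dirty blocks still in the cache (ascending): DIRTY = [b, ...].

DIRTY = [3, 4]

0: W B3 -> L3 miss  d=D]
1: W B3 -> L3 hit  d=D]
2: W B1 -> L1 miss  d=D]
3: W B1 -> L1 hit  d=D]
4: W B2 -> L2 miss  d=D]
5: W B2 -> L2 hit  d=D]
6: R B6 -> L2 miss wb->B2  d=-]
7: R B5 -> L1 miss wb->B1  d=-]
8: W B4 -> L0 miss  d=D]
9: W B4 -> L0 hit  d=D]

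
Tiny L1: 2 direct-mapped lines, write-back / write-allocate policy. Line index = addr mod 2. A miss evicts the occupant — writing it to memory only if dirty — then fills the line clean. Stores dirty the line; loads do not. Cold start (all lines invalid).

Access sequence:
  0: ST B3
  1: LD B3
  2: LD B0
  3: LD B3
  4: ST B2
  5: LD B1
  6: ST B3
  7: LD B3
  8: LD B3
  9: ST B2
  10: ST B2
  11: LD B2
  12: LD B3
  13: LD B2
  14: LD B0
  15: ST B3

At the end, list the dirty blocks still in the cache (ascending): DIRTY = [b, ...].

0: W B3 → L1 miss [D]
1: R B3 → L1 hit [D]
2: R B0 → L0 miss [-]
3: R B3 → L1 hit [D]
4: W B2 → L0 miss [D]
5: R B1 → L1 miss wb→B3 [-]
6: W B3 → L1 miss [D]
7: R B3 → L1 hit [D]
8: R B3 → L1 hit [D]
9: W B2 → L0 hit [D]
10: W B2 → L0 hit [D]
11: R B2 → L0 hit [D]
12: R B3 → L1 hit [D]
13: R B2 → L0 hit [D]
14: R B0 → L0 miss wb→B2 [-]
15: W B3 → L1 hit [D]

DIRTY = [3]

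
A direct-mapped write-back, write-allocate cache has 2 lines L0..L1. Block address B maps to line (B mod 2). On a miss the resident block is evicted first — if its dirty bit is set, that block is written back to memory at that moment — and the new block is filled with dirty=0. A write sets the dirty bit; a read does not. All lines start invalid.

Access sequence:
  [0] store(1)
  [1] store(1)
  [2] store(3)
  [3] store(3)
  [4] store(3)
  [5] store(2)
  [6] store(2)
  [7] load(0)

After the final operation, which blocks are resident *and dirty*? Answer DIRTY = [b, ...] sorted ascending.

DIRTY = [3]

0: W B1 -> L1 miss  d=D]
1: W B1 -> L1 hit  d=D]
2: W B3 -> L1 miss wb->B1  d=D]
3: W B3 -> L1 hit  d=D]
4: W B3 -> L1 hit  d=D]
5: W B2 -> L0 miss  d=D]
6: W B2 -> L0 hit  d=D]
7: R B0 -> L0 miss wb->B2  d=-]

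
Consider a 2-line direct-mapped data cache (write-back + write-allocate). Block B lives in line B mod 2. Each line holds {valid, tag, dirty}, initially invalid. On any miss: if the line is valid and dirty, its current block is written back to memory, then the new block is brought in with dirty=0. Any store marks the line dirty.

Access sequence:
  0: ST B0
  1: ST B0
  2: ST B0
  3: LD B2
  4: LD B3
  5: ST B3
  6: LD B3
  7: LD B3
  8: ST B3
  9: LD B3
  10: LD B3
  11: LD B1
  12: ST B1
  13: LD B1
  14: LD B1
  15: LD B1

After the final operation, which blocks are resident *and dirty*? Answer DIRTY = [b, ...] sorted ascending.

DIRTY = [1]

0: W B0 → L0 miss [D]
1: W B0 → L0 hit [D]
2: W B0 → L0 hit [D]
3: R B2 → L0 miss wb→B0 [-]
4: R B3 → L1 miss [-]
5: W B3 → L1 hit [D]
6: R B3 → L1 hit [D]
7: R B3 → L1 hit [D]
8: W B3 → L1 hit [D]
9: R B3 → L1 hit [D]
10: R B3 → L1 hit [D]
11: R B1 → L1 miss wb→B3 [-]
12: W B1 → L1 hit [D]
13: R B1 → L1 hit [D]
14: R B1 → L1 hit [D]
15: R B1 → L1 hit [D]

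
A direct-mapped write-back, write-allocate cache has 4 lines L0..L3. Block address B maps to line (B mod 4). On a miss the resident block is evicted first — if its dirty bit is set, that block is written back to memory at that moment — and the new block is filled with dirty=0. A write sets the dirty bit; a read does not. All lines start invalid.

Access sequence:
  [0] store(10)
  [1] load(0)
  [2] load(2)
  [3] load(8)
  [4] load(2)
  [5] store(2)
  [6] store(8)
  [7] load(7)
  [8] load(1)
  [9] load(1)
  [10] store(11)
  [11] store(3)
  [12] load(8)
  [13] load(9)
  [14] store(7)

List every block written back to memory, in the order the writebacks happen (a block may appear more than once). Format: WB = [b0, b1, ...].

WB = [10, 11, 3]

0: W B10 → L2 miss [D]
1: R B0 → L0 miss [-]
2: R B2 → L2 miss wb→B10 [-]
3: R B8 → L0 miss [-]
4: R B2 → L2 hit [-]
5: W B2 → L2 hit [D]
6: W B8 → L0 hit [D]
7: R B7 → L3 miss [-]
8: R B1 → L1 miss [-]
9: R B1 → L1 hit [-]
10: W B11 → L3 miss [D]
11: W B3 → L3 miss wb→B11 [D]
12: R B8 → L0 hit [D]
13: R B9 → L1 miss [-]
14: W B7 → L3 miss wb→B3 [D]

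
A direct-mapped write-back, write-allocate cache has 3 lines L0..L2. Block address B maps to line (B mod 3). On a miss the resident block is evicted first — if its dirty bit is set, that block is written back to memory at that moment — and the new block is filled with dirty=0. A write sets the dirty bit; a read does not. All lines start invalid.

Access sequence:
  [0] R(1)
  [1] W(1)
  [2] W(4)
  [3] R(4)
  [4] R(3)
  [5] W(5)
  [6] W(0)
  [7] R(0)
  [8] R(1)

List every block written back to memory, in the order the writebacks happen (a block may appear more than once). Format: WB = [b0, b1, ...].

WB = [1, 4]

0: R B1 → L1 miss [-]
1: W B1 → L1 hit [D]
2: W B4 → L1 miss wb→B1 [D]
3: R B4 → L1 hit [D]
4: R B3 → L0 miss [-]
5: W B5 → L2 miss [D]
6: W B0 → L0 miss [D]
7: R B0 → L0 hit [D]
8: R B1 → L1 miss wb→B4 [-]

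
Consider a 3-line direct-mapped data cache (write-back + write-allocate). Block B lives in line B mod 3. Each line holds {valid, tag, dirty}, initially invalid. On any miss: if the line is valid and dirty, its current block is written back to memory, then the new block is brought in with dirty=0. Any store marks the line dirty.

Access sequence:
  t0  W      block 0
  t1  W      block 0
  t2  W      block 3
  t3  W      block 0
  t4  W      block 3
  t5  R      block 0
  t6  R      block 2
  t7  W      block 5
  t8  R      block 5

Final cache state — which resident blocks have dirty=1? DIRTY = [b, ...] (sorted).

  0 | W B0 → L0 miss [D]
  1 | W B0 → L0 hit [D]
  2 | W B3 → L0 miss wb→B0 [D]
  3 | W B0 → L0 miss wb→B3 [D]
  4 | W B3 → L0 miss wb→B0 [D]
  5 | R B0 → L0 miss wb→B3 [-]
  6 | R B2 → L2 miss [-]
  7 | W B5 → L2 miss [D]
  8 | R B5 → L2 hit [D]

DIRTY = [5]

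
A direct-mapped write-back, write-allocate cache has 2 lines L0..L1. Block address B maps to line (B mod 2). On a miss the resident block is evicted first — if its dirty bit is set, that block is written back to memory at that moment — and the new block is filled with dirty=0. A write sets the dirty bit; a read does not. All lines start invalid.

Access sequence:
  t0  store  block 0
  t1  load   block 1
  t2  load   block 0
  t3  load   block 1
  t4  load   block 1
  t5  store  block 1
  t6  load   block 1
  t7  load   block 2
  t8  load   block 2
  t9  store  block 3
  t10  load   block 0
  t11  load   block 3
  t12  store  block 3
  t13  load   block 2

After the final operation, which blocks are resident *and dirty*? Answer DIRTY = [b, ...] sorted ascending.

DIRTY = [3]

  0 | W B0 → L0 miss [D]
  1 | R B1 → L1 miss [-]
  2 | R B0 → L0 hit [D]
  3 | R B1 → L1 hit [-]
  4 | R B1 → L1 hit [-]
  5 | W B1 → L1 hit [D]
  6 | R B1 → L1 hit [D]
  7 | R B2 → L0 miss wb→B0 [-]
  8 | R B2 → L0 hit [-]
  9 | W B3 → L1 miss wb→B1 [D]
  10 | R B0 → L0 miss [-]
  11 | R B3 → L1 hit [D]
  12 | W B3 → L1 hit [D]
  13 | R B2 → L0 miss [-]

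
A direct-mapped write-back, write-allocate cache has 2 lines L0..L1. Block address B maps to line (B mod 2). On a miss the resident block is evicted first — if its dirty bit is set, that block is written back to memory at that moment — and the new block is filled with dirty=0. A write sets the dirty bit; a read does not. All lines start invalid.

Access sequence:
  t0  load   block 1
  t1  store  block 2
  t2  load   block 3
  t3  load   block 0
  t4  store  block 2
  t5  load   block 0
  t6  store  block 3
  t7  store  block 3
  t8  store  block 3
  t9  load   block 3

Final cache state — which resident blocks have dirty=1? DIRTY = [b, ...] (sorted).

0: R B1 → L1 miss [-]
1: W B2 → L0 miss [D]
2: R B3 → L1 miss [-]
3: R B0 → L0 miss wb→B2 [-]
4: W B2 → L0 miss [D]
5: R B0 → L0 miss wb→B2 [-]
6: W B3 → L1 hit [D]
7: W B3 → L1 hit [D]
8: W B3 → L1 hit [D]
9: R B3 → L1 hit [D]

DIRTY = [3]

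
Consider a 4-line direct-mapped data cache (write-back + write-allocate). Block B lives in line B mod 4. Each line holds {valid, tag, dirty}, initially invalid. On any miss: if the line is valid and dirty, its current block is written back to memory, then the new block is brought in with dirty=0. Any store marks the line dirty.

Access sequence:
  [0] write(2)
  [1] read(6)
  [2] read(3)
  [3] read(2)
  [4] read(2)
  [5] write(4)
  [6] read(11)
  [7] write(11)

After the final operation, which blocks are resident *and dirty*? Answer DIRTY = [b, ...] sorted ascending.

DIRTY = [4, 11]

  0 | W B2 → L2 miss [D]
  1 | R B6 → L2 miss wb→B2 [-]
  2 | R B3 → L3 miss [-]
  3 | R B2 → L2 miss [-]
  4 | R B2 → L2 hit [-]
  5 | W B4 → L0 miss [D]
  6 | R B11 → L3 miss [-]
  7 | W B11 → L3 hit [D]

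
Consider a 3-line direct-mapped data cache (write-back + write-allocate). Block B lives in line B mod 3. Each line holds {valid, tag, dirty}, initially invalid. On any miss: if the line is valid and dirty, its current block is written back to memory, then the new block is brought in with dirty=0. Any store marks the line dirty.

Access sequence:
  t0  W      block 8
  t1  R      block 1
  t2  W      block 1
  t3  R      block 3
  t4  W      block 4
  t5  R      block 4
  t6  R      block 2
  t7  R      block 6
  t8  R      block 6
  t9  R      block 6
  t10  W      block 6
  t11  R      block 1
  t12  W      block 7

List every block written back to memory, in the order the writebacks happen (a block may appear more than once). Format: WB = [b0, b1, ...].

WB = [1, 8, 4]

0: W B8 -> L2 miss  d=D]
1: R B1 -> L1 miss  d=-]
2: W B1 -> L1 hit  d=D]
3: R B3 -> L0 miss  d=-]
4: W B4 -> L1 miss wb->B1  d=D]
5: R B4 -> L1 hit  d=D]
6: R B2 -> L2 miss wb->B8  d=-]
7: R B6 -> L0 miss  d=-]
8: R B6 -> L0 hit  d=-]
9: R B6 -> L0 hit  d=-]
10: W B6 -> L0 hit  d=D]
11: R B1 -> L1 miss wb->B4  d=-]
12: W B7 -> L1 miss  d=D]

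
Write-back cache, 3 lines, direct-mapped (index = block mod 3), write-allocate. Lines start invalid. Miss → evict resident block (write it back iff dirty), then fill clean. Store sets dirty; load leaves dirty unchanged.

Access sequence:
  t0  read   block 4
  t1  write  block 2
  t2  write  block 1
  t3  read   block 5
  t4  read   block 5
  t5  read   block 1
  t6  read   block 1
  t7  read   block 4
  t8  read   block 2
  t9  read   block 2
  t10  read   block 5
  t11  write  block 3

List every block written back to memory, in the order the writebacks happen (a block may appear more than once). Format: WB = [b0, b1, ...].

0: R B4 -> L1 miss  d=-]
1: W B2 -> L2 miss  d=D]
2: W B1 -> L1 miss  d=D]
3: R B5 -> L2 miss wb->B2  d=-]
4: R B5 -> L2 hit  d=-]
5: R B1 -> L1 hit  d=D]
6: R B1 -> L1 hit  d=D]
7: R B4 -> L1 miss wb->B1  d=-]
8: R B2 -> L2 miss  d=-]
9: R B2 -> L2 hit  d=-]
10: R B5 -> L2 miss  d=-]
11: W B3 -> L0 miss  d=D]

WB = [2, 1]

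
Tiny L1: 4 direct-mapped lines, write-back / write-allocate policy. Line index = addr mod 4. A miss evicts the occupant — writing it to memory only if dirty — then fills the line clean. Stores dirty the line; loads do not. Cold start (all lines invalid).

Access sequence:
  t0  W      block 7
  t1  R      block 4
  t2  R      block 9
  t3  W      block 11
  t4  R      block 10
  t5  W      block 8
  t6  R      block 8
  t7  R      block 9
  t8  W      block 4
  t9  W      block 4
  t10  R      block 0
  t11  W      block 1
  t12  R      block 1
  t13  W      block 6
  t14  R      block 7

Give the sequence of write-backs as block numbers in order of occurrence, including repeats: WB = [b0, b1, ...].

0: W B7 -> L3 miss  d=D]
1: R B4 -> L0 miss  d=-]
2: R B9 -> L1 miss  d=-]
3: W B11 -> L3 miss wb->B7  d=D]
4: R B10 -> L2 miss  d=-]
5: W B8 -> L0 miss  d=D]
6: R B8 -> L0 hit  d=D]
7: R B9 -> L1 hit  d=-]
8: W B4 -> L0 miss wb->B8  d=D]
9: W B4 -> L0 hit  d=D]
10: R B0 -> L0 miss wb->B4  d=-]
11: W B1 -> L1 miss  d=D]
12: R B1 -> L1 hit  d=D]
13: W B6 -> L2 miss  d=D]
14: R B7 -> L3 miss wb->B11  d=-]

WB = [7, 8, 4, 11]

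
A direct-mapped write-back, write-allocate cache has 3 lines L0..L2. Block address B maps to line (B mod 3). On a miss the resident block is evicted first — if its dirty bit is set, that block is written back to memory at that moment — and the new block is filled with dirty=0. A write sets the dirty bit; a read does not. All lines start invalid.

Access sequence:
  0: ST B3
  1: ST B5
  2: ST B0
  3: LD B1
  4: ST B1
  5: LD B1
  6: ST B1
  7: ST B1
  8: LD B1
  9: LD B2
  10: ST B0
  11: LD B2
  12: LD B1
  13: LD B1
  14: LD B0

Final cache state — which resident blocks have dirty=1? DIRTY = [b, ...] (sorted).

  0 | W B3 → L0 miss [D]
  1 | W B5 → L2 miss [D]
  2 | W B0 → L0 miss wb→B3 [D]
  3 | R B1 → L1 miss [-]
  4 | W B1 → L1 hit [D]
  5 | R B1 → L1 hit [D]
  6 | W B1 → L1 hit [D]
  7 | W B1 → L1 hit [D]
  8 | R B1 → L1 hit [D]
  9 | R B2 → L2 miss wb→B5 [-]
  10 | W B0 → L0 hit [D]
  11 | R B2 → L2 hit [-]
  12 | R B1 → L1 hit [D]
  13 | R B1 → L1 hit [D]
  14 | R B0 → L0 hit [D]

DIRTY = [0, 1]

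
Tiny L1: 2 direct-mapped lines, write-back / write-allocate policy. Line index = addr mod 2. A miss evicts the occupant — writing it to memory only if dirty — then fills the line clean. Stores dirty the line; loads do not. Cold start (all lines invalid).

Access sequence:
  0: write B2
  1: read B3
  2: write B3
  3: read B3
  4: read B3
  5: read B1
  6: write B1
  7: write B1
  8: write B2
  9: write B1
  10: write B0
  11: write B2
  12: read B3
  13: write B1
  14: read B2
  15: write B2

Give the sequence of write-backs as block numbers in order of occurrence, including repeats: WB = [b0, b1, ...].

  0 | W B2 → L0 miss [D]
  1 | R B3 → L1 miss [-]
  2 | W B3 → L1 hit [D]
  3 | R B3 → L1 hit [D]
  4 | R B3 → L1 hit [D]
  5 | R B1 → L1 miss wb→B3 [-]
  6 | W B1 → L1 hit [D]
  7 | W B1 → L1 hit [D]
  8 | W B2 → L0 hit [D]
  9 | W B1 → L1 hit [D]
  10 | W B0 → L0 miss wb→B2 [D]
  11 | W B2 → L0 miss wb→B0 [D]
  12 | R B3 → L1 miss wb→B1 [-]
  13 | W B1 → L1 miss [D]
  14 | R B2 → L0 hit [D]
  15 | W B2 → L0 hit [D]

WB = [3, 2, 0, 1]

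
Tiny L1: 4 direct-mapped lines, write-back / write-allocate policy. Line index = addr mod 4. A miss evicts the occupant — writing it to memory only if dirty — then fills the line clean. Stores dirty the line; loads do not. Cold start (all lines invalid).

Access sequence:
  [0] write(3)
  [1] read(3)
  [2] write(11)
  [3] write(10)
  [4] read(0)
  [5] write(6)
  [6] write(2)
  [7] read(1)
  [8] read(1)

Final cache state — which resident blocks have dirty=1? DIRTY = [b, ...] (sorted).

0: W B3 -> L3 miss  d=D]
1: R B3 -> L3 hit  d=D]
2: W B11 -> L3 miss wb->B3  d=D]
3: W B10 -> L2 miss  d=D]
4: R B0 -> L0 miss  d=-]
5: W B6 -> L2 miss wb->B10  d=D]
6: W B2 -> L2 miss wb->B6  d=D]
7: R B1 -> L1 miss  d=-]
8: R B1 -> L1 hit  d=-]

DIRTY = [2, 11]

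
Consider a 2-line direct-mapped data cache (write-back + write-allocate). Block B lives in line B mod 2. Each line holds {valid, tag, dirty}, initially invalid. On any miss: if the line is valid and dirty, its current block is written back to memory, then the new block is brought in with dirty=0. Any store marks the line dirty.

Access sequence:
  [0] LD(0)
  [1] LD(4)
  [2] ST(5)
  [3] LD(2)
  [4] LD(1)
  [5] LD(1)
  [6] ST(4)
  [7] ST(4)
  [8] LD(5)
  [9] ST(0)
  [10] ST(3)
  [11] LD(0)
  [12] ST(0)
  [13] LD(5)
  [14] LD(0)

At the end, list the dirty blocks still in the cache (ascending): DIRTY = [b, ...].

  0 | R B0 → L0 miss [-]
  1 | R B4 → L0 miss [-]
  2 | W B5 → L1 miss [D]
  3 | R B2 → L0 miss [-]
  4 | R B1 → L1 miss wb→B5 [-]
  5 | R B1 → L1 hit [-]
  6 | W B4 → L0 miss [D]
  7 | W B4 → L0 hit [D]
  8 | R B5 → L1 miss [-]
  9 | W B0 → L0 miss wb→B4 [D]
  10 | W B3 → L1 miss [D]
  11 | R B0 → L0 hit [D]
  12 | W B0 → L0 hit [D]
  13 | R B5 → L1 miss wb→B3 [-]
  14 | R B0 → L0 hit [D]

DIRTY = [0]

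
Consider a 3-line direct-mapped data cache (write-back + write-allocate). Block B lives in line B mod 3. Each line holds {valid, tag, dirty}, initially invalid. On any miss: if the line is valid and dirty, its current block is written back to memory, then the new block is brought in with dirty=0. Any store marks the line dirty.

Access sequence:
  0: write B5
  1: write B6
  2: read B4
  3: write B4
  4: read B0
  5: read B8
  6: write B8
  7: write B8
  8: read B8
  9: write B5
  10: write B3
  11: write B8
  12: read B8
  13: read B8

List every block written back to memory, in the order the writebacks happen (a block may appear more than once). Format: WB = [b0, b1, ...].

WB = [6, 5, 8, 5]

0: W B5 -> L2 miss  d=D]
1: W B6 -> L0 miss  d=D]
2: R B4 -> L1 miss  d=-]
3: W B4 -> L1 hit  d=D]
4: R B0 -> L0 miss wb->B6  d=-]
5: R B8 -> L2 miss wb->B5  d=-]
6: W B8 -> L2 hit  d=D]
7: W B8 -> L2 hit  d=D]
8: R B8 -> L2 hit  d=D]
9: W B5 -> L2 miss wb->B8  d=D]
10: W B3 -> L0 miss  d=D]
11: W B8 -> L2 miss wb->B5  d=D]
12: R B8 -> L2 hit  d=D]
13: R B8 -> L2 hit  d=D]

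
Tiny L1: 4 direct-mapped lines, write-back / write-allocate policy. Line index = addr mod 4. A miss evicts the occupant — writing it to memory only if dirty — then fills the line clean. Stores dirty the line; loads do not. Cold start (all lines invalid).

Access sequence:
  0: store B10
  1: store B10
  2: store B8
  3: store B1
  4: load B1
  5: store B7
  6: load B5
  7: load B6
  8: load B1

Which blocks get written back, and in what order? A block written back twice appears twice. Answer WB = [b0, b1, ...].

WB = [1, 10]

0: W B10 → L2 miss [D]
1: W B10 → L2 hit [D]
2: W B8 → L0 miss [D]
3: W B1 → L1 miss [D]
4: R B1 → L1 hit [D]
5: W B7 → L3 miss [D]
6: R B5 → L1 miss wb→B1 [-]
7: R B6 → L2 miss wb→B10 [-]
8: R B1 → L1 miss [-]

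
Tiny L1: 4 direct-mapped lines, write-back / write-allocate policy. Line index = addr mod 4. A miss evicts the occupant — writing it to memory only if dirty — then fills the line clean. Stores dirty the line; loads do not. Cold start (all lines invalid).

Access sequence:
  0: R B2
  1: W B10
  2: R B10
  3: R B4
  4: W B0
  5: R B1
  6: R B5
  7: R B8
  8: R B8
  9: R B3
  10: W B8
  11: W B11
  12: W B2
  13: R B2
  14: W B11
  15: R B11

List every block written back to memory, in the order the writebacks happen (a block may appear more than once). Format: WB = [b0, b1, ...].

WB = [0, 10]

  0 | R B2 → L2 miss [-]
  1 | W B10 → L2 miss [D]
  2 | R B10 → L2 hit [D]
  3 | R B4 → L0 miss [-]
  4 | W B0 → L0 miss [D]
  5 | R B1 → L1 miss [-]
  6 | R B5 → L1 miss [-]
  7 | R B8 → L0 miss wb→B0 [-]
  8 | R B8 → L0 hit [-]
  9 | R B3 → L3 miss [-]
  10 | W B8 → L0 hit [D]
  11 | W B11 → L3 miss [D]
  12 | W B2 → L2 miss wb→B10 [D]
  13 | R B2 → L2 hit [D]
  14 | W B11 → L3 hit [D]
  15 | R B11 → L3 hit [D]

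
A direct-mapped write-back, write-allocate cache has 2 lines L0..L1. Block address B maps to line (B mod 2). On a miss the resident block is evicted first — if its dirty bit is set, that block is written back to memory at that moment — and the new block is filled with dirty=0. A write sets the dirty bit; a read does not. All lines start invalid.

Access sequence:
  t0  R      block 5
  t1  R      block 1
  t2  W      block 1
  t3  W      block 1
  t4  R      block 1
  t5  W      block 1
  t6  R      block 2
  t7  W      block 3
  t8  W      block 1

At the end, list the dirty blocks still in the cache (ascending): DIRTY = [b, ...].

0: R B5 → L1 miss [-]
1: R B1 → L1 miss [-]
2: W B1 → L1 hit [D]
3: W B1 → L1 hit [D]
4: R B1 → L1 hit [D]
5: W B1 → L1 hit [D]
6: R B2 → L0 miss [-]
7: W B3 → L1 miss wb→B1 [D]
8: W B1 → L1 miss wb→B3 [D]

DIRTY = [1]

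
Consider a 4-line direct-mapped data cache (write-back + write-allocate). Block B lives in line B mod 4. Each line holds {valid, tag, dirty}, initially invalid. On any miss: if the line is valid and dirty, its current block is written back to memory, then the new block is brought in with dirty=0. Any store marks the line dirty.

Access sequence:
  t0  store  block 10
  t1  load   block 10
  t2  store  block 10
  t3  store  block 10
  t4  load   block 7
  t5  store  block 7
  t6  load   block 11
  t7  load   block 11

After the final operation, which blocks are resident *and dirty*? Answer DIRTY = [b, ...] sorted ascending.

DIRTY = [10]

0: W B10 → L2 miss [D]
1: R B10 → L2 hit [D]
2: W B10 → L2 hit [D]
3: W B10 → L2 hit [D]
4: R B7 → L3 miss [-]
5: W B7 → L3 hit [D]
6: R B11 → L3 miss wb→B7 [-]
7: R B11 → L3 hit [-]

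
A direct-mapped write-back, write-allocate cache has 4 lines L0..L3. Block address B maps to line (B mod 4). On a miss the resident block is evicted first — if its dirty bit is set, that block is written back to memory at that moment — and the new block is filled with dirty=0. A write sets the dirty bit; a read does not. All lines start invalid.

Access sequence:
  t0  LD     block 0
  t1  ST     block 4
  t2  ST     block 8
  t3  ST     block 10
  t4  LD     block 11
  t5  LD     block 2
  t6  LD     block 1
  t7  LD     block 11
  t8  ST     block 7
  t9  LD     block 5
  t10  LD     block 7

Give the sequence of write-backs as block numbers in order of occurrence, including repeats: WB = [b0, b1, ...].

WB = [4, 10]

0: R B0 → L0 miss [-]
1: W B4 → L0 miss [D]
2: W B8 → L0 miss wb→B4 [D]
3: W B10 → L2 miss [D]
4: R B11 → L3 miss [-]
5: R B2 → L2 miss wb→B10 [-]
6: R B1 → L1 miss [-]
7: R B11 → L3 hit [-]
8: W B7 → L3 miss [D]
9: R B5 → L1 miss [-]
10: R B7 → L3 hit [D]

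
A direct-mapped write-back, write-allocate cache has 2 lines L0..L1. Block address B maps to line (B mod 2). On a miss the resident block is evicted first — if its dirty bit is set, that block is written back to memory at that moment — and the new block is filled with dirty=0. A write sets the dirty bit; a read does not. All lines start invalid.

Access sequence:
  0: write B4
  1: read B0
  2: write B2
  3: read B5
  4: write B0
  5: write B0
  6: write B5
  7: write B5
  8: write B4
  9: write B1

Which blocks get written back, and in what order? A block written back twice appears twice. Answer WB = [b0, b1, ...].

WB = [4, 2, 0, 5]

  0 | W B4 → L0 miss [D]
  1 | R B0 → L0 miss wb→B4 [-]
  2 | W B2 → L0 miss [D]
  3 | R B5 → L1 miss [-]
  4 | W B0 → L0 miss wb→B2 [D]
  5 | W B0 → L0 hit [D]
  6 | W B5 → L1 hit [D]
  7 | W B5 → L1 hit [D]
  8 | W B4 → L0 miss wb→B0 [D]
  9 | W B1 → L1 miss wb→B5 [D]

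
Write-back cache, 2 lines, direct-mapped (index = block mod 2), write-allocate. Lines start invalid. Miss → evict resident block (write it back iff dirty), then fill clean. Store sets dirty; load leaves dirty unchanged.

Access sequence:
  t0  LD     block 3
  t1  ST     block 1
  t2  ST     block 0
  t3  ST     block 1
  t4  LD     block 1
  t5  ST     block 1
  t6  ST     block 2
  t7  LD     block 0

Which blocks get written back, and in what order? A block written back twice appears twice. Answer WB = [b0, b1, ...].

0: R B3 → L1 miss [-]
1: W B1 → L1 miss [D]
2: W B0 → L0 miss [D]
3: W B1 → L1 hit [D]
4: R B1 → L1 hit [D]
5: W B1 → L1 hit [D]
6: W B2 → L0 miss wb→B0 [D]
7: R B0 → L0 miss wb→B2 [-]

WB = [0, 2]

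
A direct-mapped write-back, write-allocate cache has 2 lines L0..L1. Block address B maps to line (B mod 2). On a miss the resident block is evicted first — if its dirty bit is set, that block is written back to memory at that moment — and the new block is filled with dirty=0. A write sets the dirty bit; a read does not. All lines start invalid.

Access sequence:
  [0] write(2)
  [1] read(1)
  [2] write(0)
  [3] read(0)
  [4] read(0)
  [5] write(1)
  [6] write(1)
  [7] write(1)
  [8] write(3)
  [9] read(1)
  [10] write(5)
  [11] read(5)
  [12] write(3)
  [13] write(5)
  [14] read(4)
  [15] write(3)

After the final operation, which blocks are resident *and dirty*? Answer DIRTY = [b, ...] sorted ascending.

DIRTY = [3]

  0 | W B2 → L0 miss [D]
  1 | R B1 → L1 miss [-]
  2 | W B0 → L0 miss wb→B2 [D]
  3 | R B0 → L0 hit [D]
  4 | R B0 → L0 hit [D]
  5 | W B1 → L1 hit [D]
  6 | W B1 → L1 hit [D]
  7 | W B1 → L1 hit [D]
  8 | W B3 → L1 miss wb→B1 [D]
  9 | R B1 → L1 miss wb→B3 [-]
  10 | W B5 → L1 miss [D]
  11 | R B5 → L1 hit [D]
  12 | W B3 → L1 miss wb→B5 [D]
  13 | W B5 → L1 miss wb→B3 [D]
  14 | R B4 → L0 miss wb→B0 [-]
  15 | W B3 → L1 miss wb→B5 [D]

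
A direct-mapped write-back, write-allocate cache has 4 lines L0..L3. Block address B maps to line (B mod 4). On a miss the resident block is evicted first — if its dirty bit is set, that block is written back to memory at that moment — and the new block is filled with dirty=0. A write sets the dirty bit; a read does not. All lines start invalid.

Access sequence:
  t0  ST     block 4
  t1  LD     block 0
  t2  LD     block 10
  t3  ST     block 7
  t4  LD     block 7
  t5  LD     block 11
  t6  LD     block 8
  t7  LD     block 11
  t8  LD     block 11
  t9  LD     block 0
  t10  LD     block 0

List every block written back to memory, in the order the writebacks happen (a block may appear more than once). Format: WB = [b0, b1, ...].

WB = [4, 7]

0: W B4 → L0 miss [D]
1: R B0 → L0 miss wb→B4 [-]
2: R B10 → L2 miss [-]
3: W B7 → L3 miss [D]
4: R B7 → L3 hit [D]
5: R B11 → L3 miss wb→B7 [-]
6: R B8 → L0 miss [-]
7: R B11 → L3 hit [-]
8: R B11 → L3 hit [-]
9: R B0 → L0 miss [-]
10: R B0 → L0 hit [-]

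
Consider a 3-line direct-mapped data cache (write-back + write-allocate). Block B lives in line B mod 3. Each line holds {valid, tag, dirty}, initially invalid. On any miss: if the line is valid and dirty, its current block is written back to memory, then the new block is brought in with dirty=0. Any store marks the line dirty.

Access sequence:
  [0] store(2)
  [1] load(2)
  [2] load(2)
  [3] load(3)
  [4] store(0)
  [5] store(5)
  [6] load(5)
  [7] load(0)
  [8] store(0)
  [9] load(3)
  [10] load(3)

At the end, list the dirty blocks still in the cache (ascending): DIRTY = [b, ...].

DIRTY = [5]

0: W B2 -> L2 miss  d=D]
1: R B2 -> L2 hit  d=D]
2: R B2 -> L2 hit  d=D]
3: R B3 -> L0 miss  d=-]
4: W B0 -> L0 miss  d=D]
5: W B5 -> L2 miss wb->B2  d=D]
6: R B5 -> L2 hit  d=D]
7: R B0 -> L0 hit  d=D]
8: W B0 -> L0 hit  d=D]
9: R B3 -> L0 miss wb->B0  d=-]
10: R B3 -> L0 hit  d=-]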